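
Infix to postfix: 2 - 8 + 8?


Left to right (same or higher precedence on left)
Postfix: 2 8 - 8 +


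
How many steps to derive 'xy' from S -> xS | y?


Derivation: S => xS => xy
Steps: 2


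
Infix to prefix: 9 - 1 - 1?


left-to-right (same/higher precedence on left): tree is (- (- 9 1) 1)
Prefix: - - 9 1 1


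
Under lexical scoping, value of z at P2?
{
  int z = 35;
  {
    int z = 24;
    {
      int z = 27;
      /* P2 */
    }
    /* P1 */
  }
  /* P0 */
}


z declared in the same block as P2
z = 27


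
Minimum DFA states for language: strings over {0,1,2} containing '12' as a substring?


KMP-style automaton: 2 progress states + 1 absorbing accept = 3
Minimal DFA: 3 states


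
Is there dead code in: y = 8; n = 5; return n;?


y is assigned but never read
Dead: 'y = 8'


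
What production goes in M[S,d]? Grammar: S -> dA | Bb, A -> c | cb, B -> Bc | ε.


For [S, d]: 'd' ∈ FIRST(dA)
Entry: S -> dA


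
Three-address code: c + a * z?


Break into single-operator statements:
t1 = a * z
t2 = c + t1


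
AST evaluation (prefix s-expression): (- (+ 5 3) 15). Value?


Evaluate inner: (+ 5 3) = 8
Evaluate root: (- 8 15) = -7
Result: -7


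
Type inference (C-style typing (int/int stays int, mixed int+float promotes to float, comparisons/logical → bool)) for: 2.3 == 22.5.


Operand types: float == float
Rule: comparison yields bool
Result type: bool


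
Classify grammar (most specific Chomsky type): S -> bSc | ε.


Single nonterminal LHS, but b^n c^n is not regular
Classification: Type 2 (Context-Free)


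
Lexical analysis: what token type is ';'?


Pattern: delimiter/punctuation
Type: PUNCTUATION


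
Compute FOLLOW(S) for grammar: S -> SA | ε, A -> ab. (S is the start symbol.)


$ ∈ FOLLOW(S). For each A -> αBβ: add FIRST(β)\{ε} to FOLLOW(B); if β nullable, add FOLLOW(A).
FOLLOW(S) = {$, a}


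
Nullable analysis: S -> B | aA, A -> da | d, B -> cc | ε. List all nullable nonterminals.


A nonterminal is nullable iff some alternative derives ε (directly, or every symbol in it is nullable)
Nullable: {B, S}


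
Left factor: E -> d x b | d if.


Common prefix: 'd'
Factored: E -> d E', E' -> x b | if


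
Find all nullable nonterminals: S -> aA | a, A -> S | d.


A nonterminal is nullable iff some alternative derives ε (directly, or every symbol in it is nullable)
Nullable: {}


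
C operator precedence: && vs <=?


'<=' is relational (level 7); '&&' is logical AND (level 2)
Higher level binds tighter
'<=' has higher precedence than '&&'


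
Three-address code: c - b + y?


Break into single-operator statements:
t1 = c - b
t2 = t1 + y


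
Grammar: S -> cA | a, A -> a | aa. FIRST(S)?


Per alternative of S: FIRST(cA) = {c}; FIRST(a) = {a}
FIRST(S) = {a, c}


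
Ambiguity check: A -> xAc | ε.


balanced x^n…c^n: each string has a unique parse
Unambiguous


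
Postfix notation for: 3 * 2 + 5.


Left to right (same or higher precedence on left)
Postfix: 3 2 * 5 +


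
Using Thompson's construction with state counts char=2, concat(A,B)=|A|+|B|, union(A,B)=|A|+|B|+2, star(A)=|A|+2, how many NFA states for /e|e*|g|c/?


Syntax tree has 4 char leaf(s), 3 union(s), 1 star(s)
chars contribute 4×2 = 8; each union adds +2; each star adds +2
Total: 8 + 6 + 2 = 16 states


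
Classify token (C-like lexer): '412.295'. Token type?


Pattern: digits with a decimal point
Type: FLOAT_LITERAL


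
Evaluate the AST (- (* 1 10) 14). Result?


Evaluate inner: (* 1 10) = 10
Evaluate root: (- 10 14) = -4
Result: -4


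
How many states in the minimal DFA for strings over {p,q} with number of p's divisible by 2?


Track (count of p) mod 2: states 0..1, accept at 0
Minimal DFA: 2 states


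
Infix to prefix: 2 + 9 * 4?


'*' binds tighter: tree is (+ 2 (* 9 4))
Prefix: + 2 * 9 4


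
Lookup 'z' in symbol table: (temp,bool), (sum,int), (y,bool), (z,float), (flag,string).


Lookup 'z' → type float


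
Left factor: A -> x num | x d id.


Common prefix: 'x'
Factored: A -> x A', A' -> num | d id


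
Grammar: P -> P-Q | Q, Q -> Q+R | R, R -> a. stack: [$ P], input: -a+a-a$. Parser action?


shift '-' to continue P -> P-Q
Action: shift


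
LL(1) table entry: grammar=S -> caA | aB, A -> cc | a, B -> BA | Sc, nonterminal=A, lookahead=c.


For [A, c]: 'c' ∈ FIRST(cc)
Entry: A -> cc


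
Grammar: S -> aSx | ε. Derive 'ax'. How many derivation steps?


Derivation: S => aSx => ax
Steps: 2


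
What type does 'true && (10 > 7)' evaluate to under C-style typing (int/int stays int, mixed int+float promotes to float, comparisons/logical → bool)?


Operand types: bool && bool
Rule: logical operators take bool operands and yield bool
Result type: bool


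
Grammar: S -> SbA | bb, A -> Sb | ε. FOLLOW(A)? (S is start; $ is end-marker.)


$ ∈ FOLLOW(S). For each A -> αBβ: add FIRST(β)\{ε} to FOLLOW(B); if β nullable, add FOLLOW(A).
FOLLOW(A) = {$, b}


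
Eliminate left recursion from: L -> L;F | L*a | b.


Left-recursive alternatives: L;F, L*a; non-recursive: b
Introduce L': L -> bL', L' -> ;FL' | *aL' | ε


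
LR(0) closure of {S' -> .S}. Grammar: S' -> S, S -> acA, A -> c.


Start: S' -> .S
For each item with dot before a nonterminal B, add B -> .γ for every B-production
Closure: [S' -> .S, S -> .acA]


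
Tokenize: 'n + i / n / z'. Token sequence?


Scan left to right, longest-match per lexeme
Tokens: ID(n), OP(+), ID(i), OP(/), ID(n), OP(/), ID(z)


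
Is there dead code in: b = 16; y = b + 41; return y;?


b is read by y's definition; y is returned
No dead code


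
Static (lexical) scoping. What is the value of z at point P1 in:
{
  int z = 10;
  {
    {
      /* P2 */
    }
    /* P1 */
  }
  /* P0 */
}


P1's block does not declare z; resolves to the enclosing declaration at depth 0
z = 10


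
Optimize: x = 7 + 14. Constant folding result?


7 + 14 = 21 at compile time
Optimized: x = 21


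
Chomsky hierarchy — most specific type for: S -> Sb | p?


Left-linear: every RHS is a terminal or one nonterminal followed by a terminal
Classification: Type 3 (Regular)


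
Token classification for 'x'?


Pattern: letter/underscore followed by alphanumerics, not a keyword
Type: IDENTIFIER


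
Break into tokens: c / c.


Scan left to right, longest-match per lexeme
Tokens: ID(c), OP(/), ID(c)


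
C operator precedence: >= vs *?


'*' is multiplicative (level 10); '>=' is relational (level 7)
Higher level binds tighter
'*' has higher precedence than '>='


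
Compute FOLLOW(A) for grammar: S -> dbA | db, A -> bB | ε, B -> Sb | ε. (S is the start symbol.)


$ ∈ FOLLOW(S). For each A -> αBβ: add FIRST(β)\{ε} to FOLLOW(B); if β nullable, add FOLLOW(A).
FOLLOW(A) = {$, b}


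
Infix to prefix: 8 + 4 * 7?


'*' binds tighter: tree is (+ 8 (* 4 7))
Prefix: + 8 * 4 7


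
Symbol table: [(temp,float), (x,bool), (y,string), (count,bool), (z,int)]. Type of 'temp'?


Lookup 'temp' → type float


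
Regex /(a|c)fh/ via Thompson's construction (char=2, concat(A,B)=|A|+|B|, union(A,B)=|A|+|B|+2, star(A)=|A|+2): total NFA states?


Syntax tree has 4 char leaf(s), 1 union(s), 0 star(s)
chars contribute 4×2 = 8; each union adds +2; each star adds +2
Total: 8 + 2 + 0 = 10 states


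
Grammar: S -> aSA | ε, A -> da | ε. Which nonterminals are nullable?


A nonterminal is nullable iff some alternative derives ε (directly, or every symbol in it is nullable)
Nullable: {A, S}


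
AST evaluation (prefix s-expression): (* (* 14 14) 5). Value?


Evaluate inner: (* 14 14) = 196
Evaluate root: (* 196 5) = 980
Result: 980


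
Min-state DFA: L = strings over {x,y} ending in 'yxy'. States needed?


Track the longest suffix of input matching a prefix of 'yxy': 4 classes (prefixes of length 0..3)
Minimal DFA: 4 states


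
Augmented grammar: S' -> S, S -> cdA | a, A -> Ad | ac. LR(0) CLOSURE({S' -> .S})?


Start: S' -> .S
For each item with dot before a nonterminal B, add B -> .γ for every B-production
Closure: [S' -> .S, S -> .cdA, S -> .a]


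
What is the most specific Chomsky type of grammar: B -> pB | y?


Right-linear: every RHS is a terminal or a terminal followed by one nonterminal
Classification: Type 3 (Regular)


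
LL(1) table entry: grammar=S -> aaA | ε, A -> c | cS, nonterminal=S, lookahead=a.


For [S, a]: 'a' ∈ FIRST(aaA)
Entry: S -> aaA


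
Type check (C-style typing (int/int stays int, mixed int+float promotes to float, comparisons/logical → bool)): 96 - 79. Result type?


Operand types: int - int
Rule: mixed int/float promotes to float; int/int stays int
Result type: int


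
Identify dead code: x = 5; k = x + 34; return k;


x is read by k's definition; k is returned
No dead code


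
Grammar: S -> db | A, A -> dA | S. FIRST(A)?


Per alternative of A: FIRST(dA) = {d}; FIRST(S) = {d}
FIRST(A) = {d}


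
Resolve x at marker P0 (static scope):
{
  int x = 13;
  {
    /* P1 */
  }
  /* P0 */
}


x declared in the same block as P0
x = 13


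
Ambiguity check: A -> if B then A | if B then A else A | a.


dangling else: 'if B then if B then a else a' parses two ways
Ambiguous


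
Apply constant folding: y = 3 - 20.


3 - 20 = -17 at compile time
Optimized: y = -17


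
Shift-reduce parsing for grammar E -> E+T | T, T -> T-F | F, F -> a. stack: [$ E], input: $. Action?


start symbol E on stack, input exhausted
Action: accept


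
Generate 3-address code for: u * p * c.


Break into single-operator statements:
t1 = u * p
t2 = t1 * c


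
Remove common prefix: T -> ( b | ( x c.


Common prefix: '('
Factored: T -> ( T', T' -> b | x c


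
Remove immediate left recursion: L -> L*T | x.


Left-recursive alternatives: L*T; non-recursive: x
Introduce L': L -> xL', L' -> *TL' | ε


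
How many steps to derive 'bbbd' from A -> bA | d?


Derivation: A => bA => bbA => bbbA => bbbd
Steps: 4


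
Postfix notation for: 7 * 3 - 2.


Left to right (same or higher precedence on left)
Postfix: 7 3 * 2 -


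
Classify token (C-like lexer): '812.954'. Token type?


Pattern: digits with a decimal point
Type: FLOAT_LITERAL


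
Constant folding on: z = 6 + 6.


6 + 6 = 12 at compile time
Optimized: z = 12


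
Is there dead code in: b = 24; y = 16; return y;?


b is assigned but never read
Dead: 'b = 24'


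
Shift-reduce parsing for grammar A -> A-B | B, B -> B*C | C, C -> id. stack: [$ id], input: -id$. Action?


'id' on top is the handle for C -> id
Action: reduce (C -> id)


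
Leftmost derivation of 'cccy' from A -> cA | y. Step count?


Derivation: A => cA => ccA => cccA => cccy
Steps: 4


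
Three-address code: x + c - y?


Break into single-operator statements:
t1 = x + c
t2 = t1 - y


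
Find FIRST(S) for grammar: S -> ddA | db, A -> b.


Per alternative of S: FIRST(ddA) = {d}; FIRST(db) = {d}
FIRST(S) = {d}


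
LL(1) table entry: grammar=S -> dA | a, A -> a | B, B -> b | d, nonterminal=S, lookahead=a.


For [S, a]: 'a' ∈ FIRST(a)
Entry: S -> a


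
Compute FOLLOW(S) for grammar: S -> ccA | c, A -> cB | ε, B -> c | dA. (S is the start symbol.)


$ ∈ FOLLOW(S). For each A -> αBβ: add FIRST(β)\{ε} to FOLLOW(B); if β nullable, add FOLLOW(A).
FOLLOW(S) = {$}


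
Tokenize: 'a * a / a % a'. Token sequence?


Scan left to right, longest-match per lexeme
Tokens: ID(a), OP(*), ID(a), OP(/), ID(a), OP(%), ID(a)


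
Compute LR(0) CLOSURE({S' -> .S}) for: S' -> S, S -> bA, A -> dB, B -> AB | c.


Start: S' -> .S
For each item with dot before a nonterminal B, add B -> .γ for every B-production
Closure: [S' -> .S, S -> .bA]


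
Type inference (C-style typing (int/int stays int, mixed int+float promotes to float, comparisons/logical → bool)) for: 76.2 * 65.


Operand types: float * int
Rule: mixed int/float promotes to float; int/int stays int
Result type: float


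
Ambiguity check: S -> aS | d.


right-linear, alternatives start with distinct terminals 'a' vs 'd': unique leftmost derivation
Unambiguous


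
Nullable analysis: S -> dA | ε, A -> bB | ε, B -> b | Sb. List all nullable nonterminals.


A nonterminal is nullable iff some alternative derives ε (directly, or every symbol in it is nullable)
Nullable: {A, S}


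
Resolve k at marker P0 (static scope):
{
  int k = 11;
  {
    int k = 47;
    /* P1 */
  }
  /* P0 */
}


k declared in the same block as P0
k = 11


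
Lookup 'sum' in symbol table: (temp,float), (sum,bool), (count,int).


Lookup 'sum' → type bool


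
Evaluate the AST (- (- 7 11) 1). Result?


Evaluate inner: (- 7 11) = -4
Evaluate root: (- -4 1) = -5
Result: -5


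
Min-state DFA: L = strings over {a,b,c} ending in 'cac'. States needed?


Track the longest suffix of input matching a prefix of 'cac': 4 classes (prefixes of length 0..3)
Minimal DFA: 4 states


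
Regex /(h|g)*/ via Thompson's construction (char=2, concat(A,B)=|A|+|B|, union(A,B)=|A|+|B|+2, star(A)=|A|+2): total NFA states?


Syntax tree has 2 char leaf(s), 1 union(s), 1 star(s)
chars contribute 2×2 = 4; each union adds +2; each star adds +2
Total: 4 + 2 + 2 = 8 states


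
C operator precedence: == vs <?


'<' is relational (level 7); '==' is equality (level 6)
Higher level binds tighter
'<' has higher precedence than '=='


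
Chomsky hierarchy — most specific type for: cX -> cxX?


LHS has context (more than one symbol) and |LHS| ≤ |RHS|
Classification: Type 1 (Context-Sensitive)


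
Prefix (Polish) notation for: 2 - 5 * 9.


'*' binds tighter: tree is (- 2 (* 5 9))
Prefix: - 2 * 5 9


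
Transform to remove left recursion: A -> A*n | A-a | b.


Left-recursive alternatives: A*n, A-a; non-recursive: b
Introduce A': A -> bA', A' -> *nA' | -aA' | ε


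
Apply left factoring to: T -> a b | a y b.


Common prefix: 'a'
Factored: T -> a T', T' -> b | y b


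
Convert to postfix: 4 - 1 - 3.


Left to right (same or higher precedence on left)
Postfix: 4 1 - 3 -


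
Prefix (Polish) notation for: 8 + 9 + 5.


left-to-right (same/higher precedence on left): tree is (+ (+ 8 9) 5)
Prefix: + + 8 9 5


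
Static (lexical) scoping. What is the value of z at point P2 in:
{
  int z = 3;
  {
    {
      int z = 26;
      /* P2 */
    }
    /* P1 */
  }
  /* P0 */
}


z declared in the same block as P2
z = 26


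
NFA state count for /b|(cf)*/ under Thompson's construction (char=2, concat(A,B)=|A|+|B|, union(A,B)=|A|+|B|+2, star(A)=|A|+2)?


Syntax tree has 3 char leaf(s), 1 union(s), 1 star(s)
chars contribute 3×2 = 6; each union adds +2; each star adds +2
Total: 6 + 2 + 2 = 10 states


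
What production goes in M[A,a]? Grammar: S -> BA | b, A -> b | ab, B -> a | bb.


For [A, a]: 'a' ∈ FIRST(ab)
Entry: A -> ab


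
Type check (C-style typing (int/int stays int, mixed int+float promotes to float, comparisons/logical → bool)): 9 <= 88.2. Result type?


Operand types: int <= float
Rule: comparison yields bool
Result type: bool


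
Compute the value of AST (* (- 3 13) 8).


Evaluate inner: (- 3 13) = -10
Evaluate root: (* -10 8) = -80
Result: -80


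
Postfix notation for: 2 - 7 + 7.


Left to right (same or higher precedence on left)
Postfix: 2 7 - 7 +


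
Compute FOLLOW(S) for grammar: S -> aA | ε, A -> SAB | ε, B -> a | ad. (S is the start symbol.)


$ ∈ FOLLOW(S). For each A -> αBβ: add FIRST(β)\{ε} to FOLLOW(B); if β nullable, add FOLLOW(A).
FOLLOW(S) = {$, a}


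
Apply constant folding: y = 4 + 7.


4 + 7 = 11 at compile time
Optimized: y = 11


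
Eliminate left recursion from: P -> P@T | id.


Left-recursive alternatives: P@T; non-recursive: id
Introduce P': P -> idP', P' -> @TP' | ε


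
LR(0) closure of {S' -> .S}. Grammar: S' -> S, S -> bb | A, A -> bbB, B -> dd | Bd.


Start: S' -> .S
For each item with dot before a nonterminal B, add B -> .γ for every B-production
Closure: [S' -> .S, S -> .bb, S -> .A, A -> .bbB]


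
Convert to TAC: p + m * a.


Break into single-operator statements:
t1 = m * a
t2 = p + t1


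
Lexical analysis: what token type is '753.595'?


Pattern: digits with a decimal point
Type: FLOAT_LITERAL


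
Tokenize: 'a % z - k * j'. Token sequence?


Scan left to right, longest-match per lexeme
Tokens: ID(a), OP(%), ID(z), OP(-), ID(k), OP(*), ID(j)


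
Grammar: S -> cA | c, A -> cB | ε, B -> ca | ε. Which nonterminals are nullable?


A nonterminal is nullable iff some alternative derives ε (directly, or every symbol in it is nullable)
Nullable: {A, B}


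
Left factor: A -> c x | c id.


Common prefix: 'c'
Factored: A -> c A', A' -> x | id


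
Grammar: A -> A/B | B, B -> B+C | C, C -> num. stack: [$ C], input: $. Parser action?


'C' (not preceded by B+) is the handle for B -> C
Action: reduce (B -> C)


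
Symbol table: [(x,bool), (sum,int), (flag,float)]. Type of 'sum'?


Lookup 'sum' → type int


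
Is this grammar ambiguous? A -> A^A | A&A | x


'x^x&x' has two parse trees (no precedence encoded between ^ and &)
Ambiguous


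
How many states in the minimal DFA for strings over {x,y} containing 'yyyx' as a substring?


KMP-style automaton: 4 progress states + 1 absorbing accept = 5
Minimal DFA: 5 states


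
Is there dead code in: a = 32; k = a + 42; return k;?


a is read by k's definition; k is returned
No dead code


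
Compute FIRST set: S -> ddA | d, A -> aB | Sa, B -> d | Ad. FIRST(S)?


Per alternative of S: FIRST(ddA) = {d}; FIRST(d) = {d}
FIRST(S) = {d}


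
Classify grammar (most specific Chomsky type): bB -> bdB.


LHS has context (more than one symbol) and |LHS| ≤ |RHS|
Classification: Type 1 (Context-Sensitive)


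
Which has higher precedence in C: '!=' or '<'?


'<' is relational (level 7); '!=' is equality (level 6)
Higher level binds tighter
'<' has higher precedence than '!='


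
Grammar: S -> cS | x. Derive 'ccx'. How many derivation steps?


Derivation: S => cS => ccS => ccx
Steps: 3


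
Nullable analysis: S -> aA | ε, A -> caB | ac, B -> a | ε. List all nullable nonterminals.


A nonterminal is nullable iff some alternative derives ε (directly, or every symbol in it is nullable)
Nullable: {B, S}


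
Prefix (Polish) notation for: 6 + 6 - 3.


left-to-right (same/higher precedence on left): tree is (- (+ 6 6) 3)
Prefix: - + 6 6 3


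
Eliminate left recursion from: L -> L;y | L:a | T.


Left-recursive alternatives: L;y, L:a; non-recursive: T
Introduce L': L -> TL', L' -> ;yL' | :aL' | ε


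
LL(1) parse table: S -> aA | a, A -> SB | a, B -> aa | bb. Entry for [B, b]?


For [B, b]: 'b' ∈ FIRST(bb)
Entry: B -> bb


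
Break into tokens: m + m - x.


Scan left to right, longest-match per lexeme
Tokens: ID(m), OP(+), ID(m), OP(-), ID(x)


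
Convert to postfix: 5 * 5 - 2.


Left to right (same or higher precedence on left)
Postfix: 5 5 * 2 -


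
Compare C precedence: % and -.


'%' is multiplicative (level 10); '-' is additive (level 9)
Higher level binds tighter
'%' has higher precedence than '-'


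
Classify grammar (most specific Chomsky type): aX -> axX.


LHS has context (more than one symbol) and |LHS| ≤ |RHS|
Classification: Type 1 (Context-Sensitive)


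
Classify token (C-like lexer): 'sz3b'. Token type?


Pattern: letter/underscore followed by alphanumerics, not a keyword
Type: IDENTIFIER


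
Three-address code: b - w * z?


Break into single-operator statements:
t1 = w * z
t2 = b - t1


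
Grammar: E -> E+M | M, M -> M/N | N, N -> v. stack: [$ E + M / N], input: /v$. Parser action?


handle 'M/N' on top
Action: reduce (M -> M/N)


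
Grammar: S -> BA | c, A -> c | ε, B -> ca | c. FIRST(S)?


Per alternative of S: FIRST(BA) = {c}; FIRST(c) = {c}
FIRST(S) = {c}


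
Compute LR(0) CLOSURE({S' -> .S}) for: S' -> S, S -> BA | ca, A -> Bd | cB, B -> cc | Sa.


Start: S' -> .S
For each item with dot before a nonterminal B, add B -> .γ for every B-production
Closure: [S' -> .S, S -> .BA, S -> .ca, B -> .cc, B -> .Sa]


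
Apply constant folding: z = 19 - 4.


19 - 4 = 15 at compile time
Optimized: z = 15


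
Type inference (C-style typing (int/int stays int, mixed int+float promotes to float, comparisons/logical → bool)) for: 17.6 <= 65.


Operand types: float <= int
Rule: comparison yields bool
Result type: bool


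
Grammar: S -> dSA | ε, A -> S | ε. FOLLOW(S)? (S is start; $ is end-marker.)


$ ∈ FOLLOW(S). For each A -> αBβ: add FIRST(β)\{ε} to FOLLOW(B); if β nullable, add FOLLOW(A).
FOLLOW(S) = {$, d}


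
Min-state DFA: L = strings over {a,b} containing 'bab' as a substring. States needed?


KMP-style automaton: 3 progress states + 1 absorbing accept = 4
Minimal DFA: 4 states


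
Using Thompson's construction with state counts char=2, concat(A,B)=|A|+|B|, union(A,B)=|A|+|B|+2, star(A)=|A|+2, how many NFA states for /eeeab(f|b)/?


Syntax tree has 7 char leaf(s), 1 union(s), 0 star(s)
chars contribute 7×2 = 14; each union adds +2; each star adds +2
Total: 14 + 2 + 0 = 16 states


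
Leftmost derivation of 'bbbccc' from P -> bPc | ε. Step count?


Derivation: P => bPc => bbPcc => bbbPccc => bbbccc
Steps: 4


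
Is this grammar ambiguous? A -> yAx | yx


balanced y^n…x^n: each string has a unique parse
Unambiguous


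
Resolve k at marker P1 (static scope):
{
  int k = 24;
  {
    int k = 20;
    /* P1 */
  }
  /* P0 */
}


k declared in the same block as P1
k = 20


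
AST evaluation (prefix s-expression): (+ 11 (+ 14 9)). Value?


Evaluate inner: (+ 14 9) = 23
Evaluate root: (+ 11 23) = 34
Result: 34


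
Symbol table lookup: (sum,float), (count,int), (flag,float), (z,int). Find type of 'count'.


Lookup 'count' → type int


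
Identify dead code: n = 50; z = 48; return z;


n is assigned but never read
Dead: 'n = 50'


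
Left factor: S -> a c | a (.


Common prefix: 'a'
Factored: S -> a S', S' -> c | (


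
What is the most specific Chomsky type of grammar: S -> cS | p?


Right-linear: every RHS is a terminal or a terminal followed by one nonterminal
Classification: Type 3 (Regular)


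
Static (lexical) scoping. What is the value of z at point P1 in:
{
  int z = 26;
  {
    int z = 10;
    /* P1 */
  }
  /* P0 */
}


z declared in the same block as P1
z = 10


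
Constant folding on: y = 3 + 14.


3 + 14 = 17 at compile time
Optimized: y = 17


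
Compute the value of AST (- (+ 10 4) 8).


Evaluate inner: (+ 10 4) = 14
Evaluate root: (- 14 8) = 6
Result: 6


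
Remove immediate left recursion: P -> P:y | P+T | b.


Left-recursive alternatives: P:y, P+T; non-recursive: b
Introduce P': P -> bP', P' -> :yP' | +TP' | ε


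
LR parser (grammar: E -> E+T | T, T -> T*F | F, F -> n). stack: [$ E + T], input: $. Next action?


handle 'E+T' on top; lookahead ∈ FOLLOW(E) = {+, $}
Action: reduce (E -> E+T)


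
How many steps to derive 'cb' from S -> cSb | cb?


Derivation: S => cb
Steps: 1


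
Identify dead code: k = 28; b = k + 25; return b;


k is read by b's definition; b is returned
No dead code


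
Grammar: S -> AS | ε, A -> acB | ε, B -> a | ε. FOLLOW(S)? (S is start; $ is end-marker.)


$ ∈ FOLLOW(S). For each A -> αBβ: add FIRST(β)\{ε} to FOLLOW(B); if β nullable, add FOLLOW(A).
FOLLOW(S) = {$}


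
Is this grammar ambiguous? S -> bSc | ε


balanced b^n…c^n: each string has a unique parse
Unambiguous


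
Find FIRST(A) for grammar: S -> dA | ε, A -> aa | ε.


Per alternative of A: FIRST(aa) = {a}; FIRST(ε) = {ε}
FIRST(A) = {a, ε}


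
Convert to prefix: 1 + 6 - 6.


left-to-right (same/higher precedence on left): tree is (- (+ 1 6) 6)
Prefix: - + 1 6 6


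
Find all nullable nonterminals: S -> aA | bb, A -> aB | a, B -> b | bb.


A nonterminal is nullable iff some alternative derives ε (directly, or every symbol in it is nullable)
Nullable: {}


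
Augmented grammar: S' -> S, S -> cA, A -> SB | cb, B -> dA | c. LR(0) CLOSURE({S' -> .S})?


Start: S' -> .S
For each item with dot before a nonterminal B, add B -> .γ for every B-production
Closure: [S' -> .S, S -> .cA]


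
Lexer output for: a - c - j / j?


Scan left to right, longest-match per lexeme
Tokens: ID(a), OP(-), ID(c), OP(-), ID(j), OP(/), ID(j)


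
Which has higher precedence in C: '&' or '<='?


'<=' is relational (level 7); '&' is bitwise AND (level 5)
Higher level binds tighter
'<=' has higher precedence than '&'


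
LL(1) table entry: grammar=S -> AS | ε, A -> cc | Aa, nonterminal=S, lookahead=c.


For [S, c]: 'c' ∈ FIRST(AS)
Entry: S -> AS


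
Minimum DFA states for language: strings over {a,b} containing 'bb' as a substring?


KMP-style automaton: 2 progress states + 1 absorbing accept = 3
Minimal DFA: 3 states


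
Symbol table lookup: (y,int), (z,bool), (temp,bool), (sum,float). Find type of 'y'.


Lookup 'y' → type int


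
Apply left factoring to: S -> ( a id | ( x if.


Common prefix: '('
Factored: S -> ( S', S' -> a id | x if


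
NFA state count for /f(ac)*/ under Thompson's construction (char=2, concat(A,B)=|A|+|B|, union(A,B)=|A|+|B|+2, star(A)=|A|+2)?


Syntax tree has 3 char leaf(s), 0 union(s), 1 star(s)
chars contribute 3×2 = 6; each union adds +2; each star adds +2
Total: 6 + 0 + 2 = 8 states


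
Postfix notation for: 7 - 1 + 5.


Left to right (same or higher precedence on left)
Postfix: 7 1 - 5 +


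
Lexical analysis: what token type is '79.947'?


Pattern: digits with a decimal point
Type: FLOAT_LITERAL


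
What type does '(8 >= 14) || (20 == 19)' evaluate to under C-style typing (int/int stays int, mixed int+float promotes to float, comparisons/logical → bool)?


Operand types: bool || bool
Rule: logical operators take bool operands and yield bool
Result type: bool


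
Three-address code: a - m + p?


Break into single-operator statements:
t1 = a - m
t2 = t1 + p


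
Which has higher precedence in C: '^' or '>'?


'>' is relational (level 7); '^' is bitwise XOR (level 4)
Higher level binds tighter
'>' has higher precedence than '^'


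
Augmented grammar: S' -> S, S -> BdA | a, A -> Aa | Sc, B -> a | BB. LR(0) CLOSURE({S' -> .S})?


Start: S' -> .S
For each item with dot before a nonterminal B, add B -> .γ for every B-production
Closure: [S' -> .S, S -> .BdA, S -> .a, B -> .a, B -> .BB]


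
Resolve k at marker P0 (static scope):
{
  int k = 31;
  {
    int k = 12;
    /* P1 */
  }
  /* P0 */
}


k declared in the same block as P0
k = 31


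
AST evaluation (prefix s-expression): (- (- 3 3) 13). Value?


Evaluate inner: (- 3 3) = 0
Evaluate root: (- 0 13) = -13
Result: -13


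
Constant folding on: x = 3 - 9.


3 - 9 = -6 at compile time
Optimized: x = -6


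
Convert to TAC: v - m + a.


Break into single-operator statements:
t1 = v - m
t2 = t1 + a


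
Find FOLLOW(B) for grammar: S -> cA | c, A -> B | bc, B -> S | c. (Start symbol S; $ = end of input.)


$ ∈ FOLLOW(S). For each A -> αBβ: add FIRST(β)\{ε} to FOLLOW(B); if β nullable, add FOLLOW(A).
FOLLOW(B) = {$}


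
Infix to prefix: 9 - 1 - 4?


left-to-right (same/higher precedence on left): tree is (- (- 9 1) 4)
Prefix: - - 9 1 4


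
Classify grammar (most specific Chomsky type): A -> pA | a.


Right-linear: every RHS is a terminal or a terminal followed by one nonterminal
Classification: Type 3 (Regular)


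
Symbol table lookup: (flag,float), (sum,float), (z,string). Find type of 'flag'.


Lookup 'flag' → type float


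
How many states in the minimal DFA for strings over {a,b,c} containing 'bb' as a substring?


KMP-style automaton: 2 progress states + 1 absorbing accept = 3
Minimal DFA: 3 states


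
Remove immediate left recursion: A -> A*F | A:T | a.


Left-recursive alternatives: A*F, A:T; non-recursive: a
Introduce A': A -> aA', A' -> *FA' | :TA' | ε


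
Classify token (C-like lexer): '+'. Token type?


Pattern: operator symbol
Type: OPERATOR


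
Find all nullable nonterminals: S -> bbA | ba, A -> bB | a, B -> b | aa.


A nonterminal is nullable iff some alternative derives ε (directly, or every symbol in it is nullable)
Nullable: {}


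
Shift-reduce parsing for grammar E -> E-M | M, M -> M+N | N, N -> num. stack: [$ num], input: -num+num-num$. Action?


'num' on top is the handle for N -> num
Action: reduce (N -> num)


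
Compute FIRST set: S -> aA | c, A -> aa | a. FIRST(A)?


Per alternative of A: FIRST(aa) = {a}; FIRST(a) = {a}
FIRST(A) = {a}


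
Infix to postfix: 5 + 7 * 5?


* has higher precedence, evaluate 7*5 first
Postfix: 5 7 5 * +


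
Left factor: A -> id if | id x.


Common prefix: 'id'
Factored: A -> id A', A' -> if | x


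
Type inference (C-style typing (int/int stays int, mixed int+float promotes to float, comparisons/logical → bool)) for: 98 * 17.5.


Operand types: int * float
Rule: mixed int/float promotes to float; int/int stays int
Result type: float


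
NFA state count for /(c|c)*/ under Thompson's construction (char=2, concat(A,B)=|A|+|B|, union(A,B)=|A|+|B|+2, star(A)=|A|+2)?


Syntax tree has 2 char leaf(s), 1 union(s), 1 star(s)
chars contribute 2×2 = 4; each union adds +2; each star adds +2
Total: 4 + 2 + 2 = 8 states


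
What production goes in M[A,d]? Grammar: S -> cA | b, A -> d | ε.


For [A, d]: 'd' ∈ FIRST(d)
Entry: A -> d


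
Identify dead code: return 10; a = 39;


statement follows a return and is unreachable
Dead: 'a = 39'


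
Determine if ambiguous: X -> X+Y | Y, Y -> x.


precedence layered via separate nonterminal Y: deterministic
Unambiguous


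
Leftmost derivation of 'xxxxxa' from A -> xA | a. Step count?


Derivation: A => xA => xxA => xxxA => xxxxA => xxxxxA => xxxxxa
Steps: 6


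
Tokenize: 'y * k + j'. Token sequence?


Scan left to right, longest-match per lexeme
Tokens: ID(y), OP(*), ID(k), OP(+), ID(j)


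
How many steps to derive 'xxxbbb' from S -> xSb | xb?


Derivation: S => xSb => xxSbb => xxxbbb
Steps: 3


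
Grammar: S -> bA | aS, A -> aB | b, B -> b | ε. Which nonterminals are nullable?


A nonterminal is nullable iff some alternative derives ε (directly, or every symbol in it is nullable)
Nullable: {B}


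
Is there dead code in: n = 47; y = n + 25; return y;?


n is read by y's definition; y is returned
No dead code


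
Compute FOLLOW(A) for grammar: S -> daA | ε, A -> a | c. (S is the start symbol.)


$ ∈ FOLLOW(S). For each A -> αBβ: add FIRST(β)\{ε} to FOLLOW(B); if β nullable, add FOLLOW(A).
FOLLOW(A) = {$}


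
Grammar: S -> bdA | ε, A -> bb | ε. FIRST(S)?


Per alternative of S: FIRST(bdA) = {b}; FIRST(ε) = {ε}
FIRST(S) = {b, ε}


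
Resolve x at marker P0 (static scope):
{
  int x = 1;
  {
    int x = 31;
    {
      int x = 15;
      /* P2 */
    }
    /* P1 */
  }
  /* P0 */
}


x declared in the same block as P0
x = 1


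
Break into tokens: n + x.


Scan left to right, longest-match per lexeme
Tokens: ID(n), OP(+), ID(x)


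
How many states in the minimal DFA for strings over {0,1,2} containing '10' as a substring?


KMP-style automaton: 2 progress states + 1 absorbing accept = 3
Minimal DFA: 3 states


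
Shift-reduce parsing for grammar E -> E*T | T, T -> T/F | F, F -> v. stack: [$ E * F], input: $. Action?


'F' (not preceded by T/) is the handle for T -> F
Action: reduce (T -> F)


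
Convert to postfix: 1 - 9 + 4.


Left to right (same or higher precedence on left)
Postfix: 1 9 - 4 +


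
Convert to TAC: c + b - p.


Break into single-operator statements:
t1 = c + b
t2 = t1 - p


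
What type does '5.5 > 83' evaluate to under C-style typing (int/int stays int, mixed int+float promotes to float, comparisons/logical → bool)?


Operand types: float > int
Rule: comparison yields bool
Result type: bool


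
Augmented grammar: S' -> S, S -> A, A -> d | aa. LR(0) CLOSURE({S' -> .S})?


Start: S' -> .S
For each item with dot before a nonterminal B, add B -> .γ for every B-production
Closure: [S' -> .S, S -> .A, A -> .d, A -> .aa]


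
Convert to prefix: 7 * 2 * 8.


left-to-right (same/higher precedence on left): tree is (* (* 7 2) 8)
Prefix: * * 7 2 8


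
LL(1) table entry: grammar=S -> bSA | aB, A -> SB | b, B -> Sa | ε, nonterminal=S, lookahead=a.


For [S, a]: 'a' ∈ FIRST(aB)
Entry: S -> aB


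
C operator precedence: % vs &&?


'%' is multiplicative (level 10); '&&' is logical AND (level 2)
Higher level binds tighter
'%' has higher precedence than '&&'


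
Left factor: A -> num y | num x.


Common prefix: 'num'
Factored: A -> num A', A' -> y | x


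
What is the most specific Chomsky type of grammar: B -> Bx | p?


Left-linear: every RHS is a terminal or one nonterminal followed by a terminal
Classification: Type 3 (Regular)


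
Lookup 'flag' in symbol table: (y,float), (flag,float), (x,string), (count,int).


Lookup 'flag' → type float


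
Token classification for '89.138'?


Pattern: digits with a decimal point
Type: FLOAT_LITERAL


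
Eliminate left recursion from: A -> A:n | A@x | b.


Left-recursive alternatives: A:n, A@x; non-recursive: b
Introduce A': A -> bA', A' -> :nA' | @xA' | ε


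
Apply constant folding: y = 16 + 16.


16 + 16 = 32 at compile time
Optimized: y = 32


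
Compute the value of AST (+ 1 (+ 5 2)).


Evaluate inner: (+ 5 2) = 7
Evaluate root: (+ 1 7) = 8
Result: 8


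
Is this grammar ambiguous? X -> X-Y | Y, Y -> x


precedence layered via separate nonterminal Y: deterministic
Unambiguous


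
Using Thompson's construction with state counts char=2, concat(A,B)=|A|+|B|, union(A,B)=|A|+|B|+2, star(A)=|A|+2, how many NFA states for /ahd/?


Syntax tree has 3 char leaf(s), 0 union(s), 0 star(s)
chars contribute 3×2 = 6; each union adds +2; each star adds +2
Total: 6 + 0 + 0 = 6 states


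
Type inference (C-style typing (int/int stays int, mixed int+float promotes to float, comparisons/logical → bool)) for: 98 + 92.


Operand types: int + int
Rule: mixed int/float promotes to float; int/int stays int
Result type: int


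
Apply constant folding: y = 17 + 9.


17 + 9 = 26 at compile time
Optimized: y = 26


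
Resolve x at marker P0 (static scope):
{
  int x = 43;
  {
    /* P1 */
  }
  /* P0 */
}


x declared in the same block as P0
x = 43


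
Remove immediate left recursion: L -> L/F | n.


Left-recursive alternatives: L/F; non-recursive: n
Introduce L': L -> nL', L' -> /FL' | ε


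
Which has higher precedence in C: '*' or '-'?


'*' is multiplicative (level 10); '-' is additive (level 9)
Higher level binds tighter
'*' has higher precedence than '-'


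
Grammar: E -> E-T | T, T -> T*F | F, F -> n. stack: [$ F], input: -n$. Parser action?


'F' (not preceded by T*) is the handle for T -> F
Action: reduce (T -> F)


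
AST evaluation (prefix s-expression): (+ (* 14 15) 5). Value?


Evaluate inner: (* 14 15) = 210
Evaluate root: (+ 210 5) = 215
Result: 215


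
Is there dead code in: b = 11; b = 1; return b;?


first assignment to b is overwritten before any read
Dead: 'b = 11'


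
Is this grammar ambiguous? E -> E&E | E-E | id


'id&id-id' has two parse trees (no precedence encoded between & and -)
Ambiguous


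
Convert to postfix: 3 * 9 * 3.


Left to right (same or higher precedence on left)
Postfix: 3 9 * 3 *


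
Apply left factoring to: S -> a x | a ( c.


Common prefix: 'a'
Factored: S -> a S', S' -> x | ( c


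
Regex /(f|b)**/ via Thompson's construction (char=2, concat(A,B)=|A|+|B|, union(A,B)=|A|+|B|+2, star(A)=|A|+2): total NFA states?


Syntax tree has 2 char leaf(s), 1 union(s), 2 star(s)
chars contribute 2×2 = 4; each union adds +2; each star adds +2
Total: 4 + 2 + 4 = 10 states


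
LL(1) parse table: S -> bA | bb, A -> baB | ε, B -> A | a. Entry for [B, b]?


For [B, b]: 'b' ∈ FIRST(A)
Entry: B -> A


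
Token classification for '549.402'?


Pattern: digits with a decimal point
Type: FLOAT_LITERAL


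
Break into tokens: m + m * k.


Scan left to right, longest-match per lexeme
Tokens: ID(m), OP(+), ID(m), OP(*), ID(k)


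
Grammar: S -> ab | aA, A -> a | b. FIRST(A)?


Per alternative of A: FIRST(a) = {a}; FIRST(b) = {b}
FIRST(A) = {a, b}


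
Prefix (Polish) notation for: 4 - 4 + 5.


left-to-right (same/higher precedence on left): tree is (+ (- 4 4) 5)
Prefix: + - 4 4 5


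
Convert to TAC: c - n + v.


Break into single-operator statements:
t1 = c - n
t2 = t1 + v


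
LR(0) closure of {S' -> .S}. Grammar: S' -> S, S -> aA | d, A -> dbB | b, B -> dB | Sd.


Start: S' -> .S
For each item with dot before a nonterminal B, add B -> .γ for every B-production
Closure: [S' -> .S, S -> .aA, S -> .d]


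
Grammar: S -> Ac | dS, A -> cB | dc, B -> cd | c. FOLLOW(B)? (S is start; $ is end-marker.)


$ ∈ FOLLOW(S). For each A -> αBβ: add FIRST(β)\{ε} to FOLLOW(B); if β nullable, add FOLLOW(A).
FOLLOW(B) = {c}


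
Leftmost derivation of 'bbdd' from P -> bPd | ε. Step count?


Derivation: P => bPd => bbPdd => bbdd
Steps: 3


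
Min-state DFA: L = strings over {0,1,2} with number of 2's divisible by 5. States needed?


Track (count of 2) mod 5: states 0..4, accept at 0
Minimal DFA: 5 states


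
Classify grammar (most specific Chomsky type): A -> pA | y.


Right-linear: every RHS is a terminal or a terminal followed by one nonterminal
Classification: Type 3 (Regular)


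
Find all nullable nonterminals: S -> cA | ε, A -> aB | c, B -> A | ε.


A nonterminal is nullable iff some alternative derives ε (directly, or every symbol in it is nullable)
Nullable: {B, S}


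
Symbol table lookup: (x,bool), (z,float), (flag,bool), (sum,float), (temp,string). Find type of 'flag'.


Lookup 'flag' → type bool


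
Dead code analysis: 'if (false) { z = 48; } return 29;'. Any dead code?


condition is constant false, so the whole block is unreachable
Dead: 'if (false) { z = 48; }'


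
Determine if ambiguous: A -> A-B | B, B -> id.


precedence layered via separate nonterminal B: deterministic
Unambiguous


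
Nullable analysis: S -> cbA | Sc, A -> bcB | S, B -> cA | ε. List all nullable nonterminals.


A nonterminal is nullable iff some alternative derives ε (directly, or every symbol in it is nullable)
Nullable: {B}


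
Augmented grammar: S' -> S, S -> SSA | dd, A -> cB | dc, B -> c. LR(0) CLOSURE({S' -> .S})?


Start: S' -> .S
For each item with dot before a nonterminal B, add B -> .γ for every B-production
Closure: [S' -> .S, S -> .SSA, S -> .dd]


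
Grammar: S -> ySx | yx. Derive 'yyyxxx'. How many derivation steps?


Derivation: S => ySx => yySxx => yyyxxx
Steps: 3


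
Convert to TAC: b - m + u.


Break into single-operator statements:
t1 = b - m
t2 = t1 + u


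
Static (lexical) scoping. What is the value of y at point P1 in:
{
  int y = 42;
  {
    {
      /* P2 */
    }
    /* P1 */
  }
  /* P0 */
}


P1's block does not declare y; resolves to the enclosing declaration at depth 0
y = 42
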